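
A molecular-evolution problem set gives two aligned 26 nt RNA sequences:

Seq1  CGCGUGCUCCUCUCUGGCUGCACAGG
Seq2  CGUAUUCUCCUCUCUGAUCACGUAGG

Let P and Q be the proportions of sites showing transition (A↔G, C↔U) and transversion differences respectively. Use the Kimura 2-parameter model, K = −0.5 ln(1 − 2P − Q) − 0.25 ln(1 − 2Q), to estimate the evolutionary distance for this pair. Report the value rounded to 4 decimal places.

The sequences differ at positions 3 (C/U, transition), 4 (G/A, transition), 6 (G/U, transversion), 17 (G/A, transition), 18 (C/U, transition), 19 (U/C, transition), 20 (G/A, transition), 22 (A/G, transition), 23 (C/U, transition).
Of the 9 differences, 8 transitions and 1 transversion over 26 sites: P = 8/26 = 0.307692, Q = 1/26 = 0.038462.
d = −0.5·ln(0.346154) − 0.25·ln(0.923076) = −0.5·(-1.060872) − 0.25·(-0.080044) = 0.5504.

0.5504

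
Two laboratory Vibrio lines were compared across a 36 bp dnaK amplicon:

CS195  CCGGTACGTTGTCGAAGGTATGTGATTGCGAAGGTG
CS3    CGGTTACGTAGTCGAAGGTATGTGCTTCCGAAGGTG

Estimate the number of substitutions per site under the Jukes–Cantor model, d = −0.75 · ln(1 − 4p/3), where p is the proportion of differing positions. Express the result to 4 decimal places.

0.1536

The sequences differ at positions 2 (C/G), 4 (G/T), 10 (T/A), 25 (A/C), 28 (G/C).
p = 5/36 = 0.138889.
d = −0.75 · ln(1 − (4/3)·0.138889) = −0.75 · ln(0.814815) = −0.75 · (-0.204794) = 0.1536.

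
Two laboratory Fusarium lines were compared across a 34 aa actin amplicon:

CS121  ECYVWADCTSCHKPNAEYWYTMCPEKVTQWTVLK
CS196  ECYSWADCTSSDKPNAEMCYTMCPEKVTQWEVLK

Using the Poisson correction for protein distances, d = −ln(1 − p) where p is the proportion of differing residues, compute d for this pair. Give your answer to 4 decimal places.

0.1942

Mismatches occur at site 4 (V↔S), site 11 (C↔S), site 12 (H↔D), site 18 (Y↔M), site 19 (W↔C), site 31 (T↔E).
p = 6/34 = 0.176471.
d = −ln(1 − 0.176471) = −ln(0.823529) = 0.1942.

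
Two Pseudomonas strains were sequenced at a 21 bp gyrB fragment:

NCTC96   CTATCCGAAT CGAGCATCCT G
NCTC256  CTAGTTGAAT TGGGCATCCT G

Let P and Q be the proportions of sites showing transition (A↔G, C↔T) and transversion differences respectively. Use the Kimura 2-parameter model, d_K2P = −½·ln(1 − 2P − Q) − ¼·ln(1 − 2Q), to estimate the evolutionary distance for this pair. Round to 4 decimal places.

Mismatches occur at site 4 (T→G, transversion), site 5 (C→T, transition), site 6 (C→T, transition), site 11 (C→T, transition), site 13 (A→G, transition).
Of the 5 differences, 4 transitions and 1 transversion over 21 sites: P = 4/21 = 0.190476, Q = 1/21 = 0.047619.
d = −0.5·ln(0.571429) − 0.25·ln(0.904762) = −0.5·(-0.559615) − 0.25·(-0.100083) = 0.3048.

0.3048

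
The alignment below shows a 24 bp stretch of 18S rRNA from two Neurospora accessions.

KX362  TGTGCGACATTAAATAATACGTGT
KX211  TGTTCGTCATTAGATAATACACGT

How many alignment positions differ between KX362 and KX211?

5

The sequences differ at positions 4 (G/T), 7 (A/T), 13 (A/G), 21 (G/A), 22 (T/C).
That gives 5 mismatches out of 24 aligned sites, so the Hamming distance is 5.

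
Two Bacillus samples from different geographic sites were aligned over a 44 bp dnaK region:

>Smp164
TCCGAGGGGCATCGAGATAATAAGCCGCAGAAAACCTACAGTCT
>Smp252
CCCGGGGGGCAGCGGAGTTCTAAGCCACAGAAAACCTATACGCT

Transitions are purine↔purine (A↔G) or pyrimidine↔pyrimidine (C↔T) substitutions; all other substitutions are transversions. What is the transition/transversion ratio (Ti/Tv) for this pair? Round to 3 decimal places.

Mismatches occur at site 1 (T↔C, transition), site 5 (A↔G, transition), site 12 (T↔G, transversion), site 15 (A↔G, transition), site 16 (G↔A, transition), site 17 (A↔G, transition), site 19 (A↔T, transversion), site 20 (A↔C, transversion), site 27 (G↔A, transition), site 39 (C↔T, transition), site 41 (G↔C, transversion), site 42 (T↔G, transversion).
Of the 12 differences, 7 transitions and 5 transversions, so Ti/Tv = 7/5 = 1.400.

1.400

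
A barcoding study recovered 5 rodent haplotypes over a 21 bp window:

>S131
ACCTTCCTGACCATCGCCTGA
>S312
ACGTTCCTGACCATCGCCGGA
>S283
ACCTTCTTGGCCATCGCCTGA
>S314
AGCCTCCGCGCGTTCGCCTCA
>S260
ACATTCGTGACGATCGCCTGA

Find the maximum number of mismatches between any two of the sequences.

10

Pairwise Hamming distances:
  S131 vs S312: 2
  S131 vs S283: 2
  S131 vs S314: 8
  S131 vs S260: 3
  S312 vs S283: 4
  S312 vs S314: 10
  S312 vs S260: 4
  S283 vs S314: 8
  S283 vs S260: 4
  S314 vs S260: 9
The largest is 10, between S312 and S314.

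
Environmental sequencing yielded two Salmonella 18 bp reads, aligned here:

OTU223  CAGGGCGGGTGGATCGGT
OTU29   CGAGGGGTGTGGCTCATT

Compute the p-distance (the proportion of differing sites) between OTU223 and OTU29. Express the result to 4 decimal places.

Mismatches occur at site 2 (A↔G), site 3 (G↔A), site 6 (C↔G), site 8 (G↔T), site 13 (A↔C), site 16 (G↔A), site 17 (G↔T).
There are 7 differences over 18 sites, so p = 7/18 = 0.3889.

0.3889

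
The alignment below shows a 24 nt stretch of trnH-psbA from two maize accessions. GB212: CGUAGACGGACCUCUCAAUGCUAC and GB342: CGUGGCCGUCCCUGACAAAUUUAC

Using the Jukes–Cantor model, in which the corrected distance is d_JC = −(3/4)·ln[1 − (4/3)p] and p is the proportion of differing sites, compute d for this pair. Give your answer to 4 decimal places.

Differing sites — 4:A/G; 6:A/C; 9:G/U; 10:A/C; 14:C/G; 15:U/A; 19:U/A; 20:G/U; 21:C/U.
p = 9/24 = 0.375000.
d = −0.75 · ln(1 − (4/3)·0.375000) = −0.75 · ln(0.500000) = −0.75 · (-0.693147) = 0.5199.

0.5199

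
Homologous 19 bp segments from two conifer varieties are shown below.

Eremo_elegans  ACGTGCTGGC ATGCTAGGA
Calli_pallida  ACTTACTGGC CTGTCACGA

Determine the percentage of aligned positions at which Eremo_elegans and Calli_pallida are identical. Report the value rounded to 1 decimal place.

68.4%

Differing sites — 3:G/T; 5:G/A; 11:A/C; 14:C/T; 15:T/C; 17:G/C.
13 of the 19 sites match, so the percent identity is 13/19 × 100 = 68.4%.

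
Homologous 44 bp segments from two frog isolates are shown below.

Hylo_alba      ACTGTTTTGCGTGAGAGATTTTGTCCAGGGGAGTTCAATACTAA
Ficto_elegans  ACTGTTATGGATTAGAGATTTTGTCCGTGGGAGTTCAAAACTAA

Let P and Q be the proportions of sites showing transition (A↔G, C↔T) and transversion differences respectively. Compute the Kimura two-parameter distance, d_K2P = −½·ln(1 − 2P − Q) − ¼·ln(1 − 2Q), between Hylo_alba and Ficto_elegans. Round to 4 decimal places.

Mismatches occur at site 7 (T/A, transversion), site 10 (C/G, transversion), site 11 (G/A, transition), site 13 (G/T, transversion), site 27 (A/G, transition), site 28 (G/T, transversion), site 39 (T/A, transversion).
Of the 7 differences, 2 transitions and 5 transversions over 44 sites: P = 2/44 = 0.045455, Q = 5/44 = 0.113636.
d = −0.5·ln(0.795454) − 0.25·ln(0.772728) = −0.5·(-0.228842) − 0.25·(-0.257828) = 0.1789.

0.1789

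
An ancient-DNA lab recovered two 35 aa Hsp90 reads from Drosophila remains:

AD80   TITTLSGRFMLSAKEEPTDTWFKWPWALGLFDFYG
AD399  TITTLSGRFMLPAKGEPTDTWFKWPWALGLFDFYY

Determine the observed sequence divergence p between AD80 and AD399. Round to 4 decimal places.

Differing sites — 12:S/P; 15:E/G; 35:G/Y.
There are 3 differences over 35 sites, so p = 3/35 = 0.0857.

0.0857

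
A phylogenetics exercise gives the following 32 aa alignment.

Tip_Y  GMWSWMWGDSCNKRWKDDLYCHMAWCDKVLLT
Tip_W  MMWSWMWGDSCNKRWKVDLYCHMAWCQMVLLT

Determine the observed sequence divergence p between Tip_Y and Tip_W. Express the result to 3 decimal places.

0.125

Differing sites — 1:G/M; 17:D/V; 27:D/Q; 28:K/M.
There are 4 differences over 32 sites, so p = 4/32 = 0.125.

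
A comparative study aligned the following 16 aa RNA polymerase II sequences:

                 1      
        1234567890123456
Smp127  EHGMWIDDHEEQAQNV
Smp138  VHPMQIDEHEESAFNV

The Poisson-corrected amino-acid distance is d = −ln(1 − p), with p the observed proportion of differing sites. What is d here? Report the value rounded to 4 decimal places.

Mismatches occur at site 1 (E/V), site 3 (G/P), site 5 (W/Q), site 8 (D/E), site 12 (Q/S), site 14 (Q/F).
p = 6/16 = 0.375000.
d = −ln(1 − 0.375000) = −ln(0.625000) = 0.4700.

0.4700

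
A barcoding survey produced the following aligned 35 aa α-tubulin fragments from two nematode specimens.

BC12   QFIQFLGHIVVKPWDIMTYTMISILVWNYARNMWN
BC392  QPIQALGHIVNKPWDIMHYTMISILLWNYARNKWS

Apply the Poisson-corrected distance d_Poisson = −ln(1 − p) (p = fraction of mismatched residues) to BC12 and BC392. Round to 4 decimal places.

Mismatches occur at site 2 (F↔P), site 5 (F↔A), site 11 (V↔N), site 18 (T↔H), site 26 (V↔L), site 33 (M↔K), site 35 (N↔S).
p = 7/35 = 0.200000.
d = −ln(1 − 0.200000) = −ln(0.800000) = 0.2231.

0.2231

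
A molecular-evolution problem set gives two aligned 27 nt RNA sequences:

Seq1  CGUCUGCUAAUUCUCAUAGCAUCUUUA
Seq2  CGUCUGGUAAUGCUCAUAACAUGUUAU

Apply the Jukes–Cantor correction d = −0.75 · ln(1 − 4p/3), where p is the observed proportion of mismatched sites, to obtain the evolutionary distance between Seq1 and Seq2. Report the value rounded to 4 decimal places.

0.2635

Mismatches occur at site 7 (C→G), site 12 (U→G), site 19 (G→A), site 23 (C→G), site 26 (U→A), site 27 (A→U).
p = 6/27 = 0.222222.
d = −0.75 · ln(1 − (4/3)·0.222222) = −0.75 · ln(0.703704) = −0.75 · (-0.351397) = 0.2635.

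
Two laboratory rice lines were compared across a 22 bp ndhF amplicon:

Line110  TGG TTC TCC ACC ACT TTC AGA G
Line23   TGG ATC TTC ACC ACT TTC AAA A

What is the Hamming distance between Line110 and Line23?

The sequences differ at positions 4 (T/A), 8 (C/T), 20 (G/A), 22 (G/A).
That gives 4 mismatches out of 22 aligned sites, so the Hamming distance is 4.

4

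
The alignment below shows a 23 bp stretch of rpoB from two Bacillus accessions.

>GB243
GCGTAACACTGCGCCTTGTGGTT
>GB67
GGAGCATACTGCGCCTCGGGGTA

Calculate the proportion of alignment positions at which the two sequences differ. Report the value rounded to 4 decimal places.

0.3478

Differing sites — 2:C/G; 3:G/A; 4:T/G; 5:A/C; 7:C/T; 17:T/C; 19:T/G; 23:T/A.
There are 8 differences over 23 sites, so p = 8/23 = 0.3478.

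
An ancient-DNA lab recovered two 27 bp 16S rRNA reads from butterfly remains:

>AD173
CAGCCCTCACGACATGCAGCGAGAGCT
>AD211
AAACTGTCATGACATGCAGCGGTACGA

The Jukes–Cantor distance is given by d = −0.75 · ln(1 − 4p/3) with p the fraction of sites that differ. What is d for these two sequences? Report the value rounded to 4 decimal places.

Differing sites — 1:C/A; 3:G/A; 5:C/T; 6:C/G; 10:C/T; 22:A/G; 23:G/T; 25:G/C; 26:C/G; 27:T/A.
p = 10/27 = 0.370370.
d = −0.75 · ln(1 − (4/3)·0.370370) = −0.75 · ln(0.506173) = −0.75 · (-0.680877) = 0.5107.

0.5107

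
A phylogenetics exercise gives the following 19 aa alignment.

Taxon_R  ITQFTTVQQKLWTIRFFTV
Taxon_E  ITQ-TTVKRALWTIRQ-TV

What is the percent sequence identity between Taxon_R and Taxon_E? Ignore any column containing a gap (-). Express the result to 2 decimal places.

Excluding the 2 gap columns leaves 17 comparable sites.
The sequences differ at positions 8 (Q/K), 9 (Q/R), 10 (K/A), 16 (F/Q).
13 of the 17 comparable sites match, so the percent identity is 13/17 × 100 = 76.47%.

76.47%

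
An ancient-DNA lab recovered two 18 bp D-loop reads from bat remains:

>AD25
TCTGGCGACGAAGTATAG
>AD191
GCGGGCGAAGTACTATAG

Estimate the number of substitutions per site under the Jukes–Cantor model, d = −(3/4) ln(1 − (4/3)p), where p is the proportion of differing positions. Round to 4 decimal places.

Differing sites — 1:T/G; 3:T/G; 9:C/A; 11:A/T; 13:G/C.
p = 5/18 = 0.277778.
d = −0.75 · ln(1 − (4/3)·0.277778) = −0.75 · ln(0.629629) = −0.75 · (-0.462625) = 0.3470.

0.3470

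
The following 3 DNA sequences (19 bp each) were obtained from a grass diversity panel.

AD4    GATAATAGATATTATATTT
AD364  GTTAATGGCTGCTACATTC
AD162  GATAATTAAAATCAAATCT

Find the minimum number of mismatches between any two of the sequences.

6

Pairwise Hamming distances:
  AD4 vs AD364: 7
  AD4 vs AD162: 6
  AD364 vs AD162: 11
The smallest is 6, between AD4 and AD162.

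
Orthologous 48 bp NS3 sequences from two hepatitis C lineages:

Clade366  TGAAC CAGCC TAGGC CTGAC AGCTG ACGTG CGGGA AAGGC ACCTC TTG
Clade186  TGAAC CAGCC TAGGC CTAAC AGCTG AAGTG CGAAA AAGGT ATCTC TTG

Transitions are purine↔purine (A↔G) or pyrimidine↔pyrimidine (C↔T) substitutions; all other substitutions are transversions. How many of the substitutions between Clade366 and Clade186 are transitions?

5

Differing sites — 18:G/A (Ti); 27:C/A (Tv); 33:G/A (Ti); 34:G/A (Ti); 40:C/T (Ti); 42:C/T (Ti).
Of the 6 differences, 5 transitions and 1 transversion, so the answer is 5.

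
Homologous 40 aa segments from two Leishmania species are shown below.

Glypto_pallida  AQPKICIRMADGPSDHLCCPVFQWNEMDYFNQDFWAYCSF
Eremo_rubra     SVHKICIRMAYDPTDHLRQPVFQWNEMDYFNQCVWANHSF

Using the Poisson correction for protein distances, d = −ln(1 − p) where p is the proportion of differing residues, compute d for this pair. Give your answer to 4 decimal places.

0.3567

Mismatches occur at site 1 (A/S), site 2 (Q/V), site 3 (P/H), site 11 (D/Y), site 12 (G/D), site 14 (S/T), site 18 (C/R), site 19 (C/Q), site 33 (D/C), site 34 (F/V), site 37 (Y/N), site 38 (C/H).
p = 12/40 = 0.300000.
d = −ln(1 − 0.300000) = −ln(0.700000) = 0.3567.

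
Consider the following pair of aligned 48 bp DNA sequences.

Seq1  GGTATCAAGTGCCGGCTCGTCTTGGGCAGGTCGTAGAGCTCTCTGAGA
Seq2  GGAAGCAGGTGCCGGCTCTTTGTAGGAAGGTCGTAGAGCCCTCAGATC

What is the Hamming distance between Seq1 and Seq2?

The sequences differ at positions 3 (T/A), 5 (T/G), 8 (A/G), 19 (G/T), 21 (C/T), 22 (T/G), 24 (G/A), 27 (C/A), 40 (T/C), 44 (T/A), 47 (G/T), 48 (A/C).
That gives 12 mismatches out of 48 aligned sites, so the Hamming distance is 12.

12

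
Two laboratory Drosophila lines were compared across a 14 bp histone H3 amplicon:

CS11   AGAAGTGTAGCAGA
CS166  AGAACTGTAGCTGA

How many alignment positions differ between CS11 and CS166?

2

The sequences differ at positions 5 (G/C), 12 (A/T).
That gives 2 mismatches out of 14 aligned sites, so the Hamming distance is 2.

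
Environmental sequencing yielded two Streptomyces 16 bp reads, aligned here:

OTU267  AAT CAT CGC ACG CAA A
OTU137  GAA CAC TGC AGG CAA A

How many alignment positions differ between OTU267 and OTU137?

5

Mismatches occur at site 1 (A→G), site 3 (T→A), site 6 (T→C), site 7 (C→T), site 11 (C→G).
That gives 5 mismatches out of 16 aligned sites, so the Hamming distance is 5.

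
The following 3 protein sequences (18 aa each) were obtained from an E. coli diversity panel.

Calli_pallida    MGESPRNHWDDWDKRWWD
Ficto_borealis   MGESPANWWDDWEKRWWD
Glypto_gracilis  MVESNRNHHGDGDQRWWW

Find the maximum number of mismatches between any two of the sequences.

Pairwise Hamming distances:
  Calli_pallida vs Ficto_borealis: 3
  Calli_pallida vs Glypto_gracilis: 7
  Ficto_borealis vs Glypto_gracilis: 10
The largest is 10, between Ficto_borealis and Glypto_gracilis.

10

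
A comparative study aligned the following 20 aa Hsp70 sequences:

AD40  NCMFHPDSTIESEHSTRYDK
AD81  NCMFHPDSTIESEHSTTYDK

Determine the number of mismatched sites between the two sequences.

The sequences differ at position 17 (R/T).
That gives 1 mismatch out of 20 aligned sites, so the Hamming distance is 1.

1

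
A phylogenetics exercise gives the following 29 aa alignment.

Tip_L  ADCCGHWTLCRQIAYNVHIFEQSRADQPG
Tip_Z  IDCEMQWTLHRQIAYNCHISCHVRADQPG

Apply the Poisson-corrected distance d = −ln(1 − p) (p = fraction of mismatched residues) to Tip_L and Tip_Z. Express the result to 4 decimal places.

0.4229

The sequences differ at positions 1 (A/I), 4 (C/E), 5 (G/M), 6 (H/Q), 10 (C/H), 17 (V/C), 20 (F/S), 21 (E/C), 22 (Q/H), 23 (S/V).
p = 10/29 = 0.344828.
d = −ln(1 − 0.344828) = −ln(0.655172) = 0.4229.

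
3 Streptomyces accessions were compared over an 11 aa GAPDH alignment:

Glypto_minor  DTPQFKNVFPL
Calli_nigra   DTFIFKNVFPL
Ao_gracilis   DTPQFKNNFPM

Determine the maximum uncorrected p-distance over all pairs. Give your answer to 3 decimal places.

0.364

Pairwise Hamming distances:
  Glypto_minor vs Calli_nigra: 2
  Glypto_minor vs Ao_gracilis: 2
  Calli_nigra vs Ao_gracilis: 4
The largest is 4 mismatches, between Calli_nigra and Ao_gracilis; p = 4/11 = 0.364.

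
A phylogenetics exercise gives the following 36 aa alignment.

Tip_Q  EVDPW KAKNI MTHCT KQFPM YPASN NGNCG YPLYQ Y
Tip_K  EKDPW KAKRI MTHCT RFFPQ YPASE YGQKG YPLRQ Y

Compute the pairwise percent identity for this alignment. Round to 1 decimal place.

72.2%

Mismatches occur at site 2 (V↔K), site 9 (N↔R), site 16 (K↔R), site 17 (Q↔F), site 20 (M↔Q), site 25 (N↔E), site 26 (N↔Y), site 28 (N↔Q), site 29 (C↔K), site 34 (Y↔R).
26 of the 36 sites match, so the percent identity is 26/36 × 100 = 72.2%.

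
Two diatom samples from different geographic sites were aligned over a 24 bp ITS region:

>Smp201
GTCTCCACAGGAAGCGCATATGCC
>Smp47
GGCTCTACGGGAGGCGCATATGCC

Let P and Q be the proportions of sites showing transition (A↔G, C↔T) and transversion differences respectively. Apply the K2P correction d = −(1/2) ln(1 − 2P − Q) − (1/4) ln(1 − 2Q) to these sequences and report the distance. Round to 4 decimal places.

Differing sites — 2:T/G (Tv); 6:C/T (Ti); 9:A/G (Ti); 13:A/G (Ti).
Of the 4 differences, 3 transitions and 1 transversion over 24 sites: P = 3/24 = 0.125000, Q = 1/24 = 0.041667.
d = −0.5·ln(0.708333) − 0.25·ln(0.916666) = −0.5·(-0.344841) − 0.25·(-0.087012) = 0.1942.

0.1942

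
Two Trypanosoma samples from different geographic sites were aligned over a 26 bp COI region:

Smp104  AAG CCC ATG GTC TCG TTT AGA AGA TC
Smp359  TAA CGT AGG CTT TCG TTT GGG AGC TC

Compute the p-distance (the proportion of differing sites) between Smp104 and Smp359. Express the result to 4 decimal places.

Mismatches occur at site 1 (A/T), site 3 (G/A), site 5 (C/G), site 6 (C/T), site 8 (T/G), site 10 (G/C), site 12 (C/T), site 19 (A/G), site 21 (A/G), site 24 (A/C).
There are 10 differences over 26 sites, so p = 10/26 = 0.3846.

0.3846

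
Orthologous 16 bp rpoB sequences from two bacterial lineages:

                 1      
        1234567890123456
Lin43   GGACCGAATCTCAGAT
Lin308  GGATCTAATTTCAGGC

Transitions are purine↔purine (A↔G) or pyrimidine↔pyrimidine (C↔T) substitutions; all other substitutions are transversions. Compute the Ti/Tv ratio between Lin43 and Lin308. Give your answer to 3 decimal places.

Differing sites — 4:C/T (Ti); 6:G/T (Tv); 10:C/T (Ti); 15:A/G (Ti); 16:T/C (Ti).
Of the 5 differences, 4 transitions and 1 transversion, so Ti/Tv = 4/1 = 4.000.

4.000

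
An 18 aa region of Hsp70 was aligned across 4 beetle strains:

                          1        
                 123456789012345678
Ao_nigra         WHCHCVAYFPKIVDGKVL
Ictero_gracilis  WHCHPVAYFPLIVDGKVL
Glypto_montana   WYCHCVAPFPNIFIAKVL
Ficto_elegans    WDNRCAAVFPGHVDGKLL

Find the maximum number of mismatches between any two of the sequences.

Pairwise Hamming distances:
  Ao_nigra vs Ictero_gracilis: 2
  Ao_nigra vs Glypto_montana: 6
  Ao_nigra vs Ficto_elegans: 8
  Ictero_gracilis vs Glypto_montana: 7
  Ictero_gracilis vs Ficto_elegans: 9
  Glypto_montana vs Ficto_elegans: 11
The largest is 11, between Glypto_montana and Ficto_elegans.

11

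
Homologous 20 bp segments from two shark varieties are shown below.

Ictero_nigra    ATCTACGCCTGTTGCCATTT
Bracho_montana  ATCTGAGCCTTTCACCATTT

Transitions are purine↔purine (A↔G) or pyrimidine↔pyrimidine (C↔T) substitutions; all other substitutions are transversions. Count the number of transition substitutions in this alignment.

3

Differing sites — 5:A/G (Ti); 6:C/A (Tv); 11:G/T (Tv); 13:T/C (Ti); 14:G/A (Ti).
Of the 5 differences, 3 transitions and 2 transversions, so the answer is 3.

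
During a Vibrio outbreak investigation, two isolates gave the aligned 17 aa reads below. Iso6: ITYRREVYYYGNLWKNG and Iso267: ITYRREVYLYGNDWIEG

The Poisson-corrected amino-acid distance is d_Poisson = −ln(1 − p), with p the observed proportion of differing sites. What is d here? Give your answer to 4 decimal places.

0.2683

Mismatches occur at site 9 (Y↔L), site 13 (L↔D), site 15 (K↔I), site 16 (N↔E).
p = 4/17 = 0.235294.
d = −ln(1 − 0.235294) = −ln(0.764706) = 0.2683.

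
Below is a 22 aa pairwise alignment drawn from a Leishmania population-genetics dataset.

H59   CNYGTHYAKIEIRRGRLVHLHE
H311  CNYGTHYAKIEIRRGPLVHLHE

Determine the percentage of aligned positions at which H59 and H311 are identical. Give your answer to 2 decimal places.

Differing sites — 16:R/P.
21 of the 22 sites match, so the percent identity is 21/22 × 100 = 95.45%.

95.45%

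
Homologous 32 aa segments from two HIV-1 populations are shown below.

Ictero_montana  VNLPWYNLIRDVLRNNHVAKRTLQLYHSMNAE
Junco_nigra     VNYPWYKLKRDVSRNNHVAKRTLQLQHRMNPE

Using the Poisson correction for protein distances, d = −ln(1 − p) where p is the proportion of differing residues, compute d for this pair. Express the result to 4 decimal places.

0.2469

Differing sites — 3:L/Y; 7:N/K; 9:I/K; 13:L/S; 26:Y/Q; 28:S/R; 31:A/P.
p = 7/32 = 0.218750.
d = −ln(1 − 0.218750) = −ln(0.781250) = 0.2469.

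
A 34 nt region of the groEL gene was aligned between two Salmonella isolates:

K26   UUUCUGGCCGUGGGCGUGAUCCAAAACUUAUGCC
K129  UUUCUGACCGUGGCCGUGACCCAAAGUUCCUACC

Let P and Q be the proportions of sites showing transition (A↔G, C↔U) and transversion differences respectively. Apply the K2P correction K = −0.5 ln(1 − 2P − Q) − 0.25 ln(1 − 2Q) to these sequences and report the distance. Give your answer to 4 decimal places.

Differing sites — 7:G/A (Ti); 14:G/C (Tv); 20:U/C (Ti); 26:A/G (Ti); 27:C/U (Ti); 29:U/C (Ti); 30:A/C (Tv); 32:G/A (Ti).
Of the 8 differences, 6 transitions and 2 transversions over 34 sites: P = 6/34 = 0.176471, Q = 2/34 = 0.058824.
d = −0.5·ln(0.588234) − 0.25·ln(0.882352) = −0.5·(-0.530630) − 0.25·(-0.125164) = 0.2966.

0.2966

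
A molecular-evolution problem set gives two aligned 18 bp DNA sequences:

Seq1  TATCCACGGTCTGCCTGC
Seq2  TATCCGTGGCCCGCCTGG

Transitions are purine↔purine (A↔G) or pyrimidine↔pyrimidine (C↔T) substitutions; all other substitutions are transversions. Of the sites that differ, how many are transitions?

4

The sequences differ at positions 6 (A/G, transition), 7 (C/T, transition), 10 (T/C, transition), 12 (T/C, transition), 18 (C/G, transversion).
Of the 5 differences, 4 transitions and 1 transversion, so the answer is 4.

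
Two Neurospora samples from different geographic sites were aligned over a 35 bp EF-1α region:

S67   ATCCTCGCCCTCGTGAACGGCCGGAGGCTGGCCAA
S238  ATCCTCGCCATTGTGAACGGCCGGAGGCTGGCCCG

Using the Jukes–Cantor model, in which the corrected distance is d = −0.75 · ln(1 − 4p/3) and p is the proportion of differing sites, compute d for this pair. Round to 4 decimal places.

Mismatches occur at site 10 (C↔A), site 12 (C↔T), site 34 (A↔C), site 35 (A↔G).
p = 4/35 = 0.114286.
d = −0.75 · ln(1 − (4/3)·0.114286) = −0.75 · ln(0.847619) = −0.75 · (-0.165324) = 0.1240.

0.1240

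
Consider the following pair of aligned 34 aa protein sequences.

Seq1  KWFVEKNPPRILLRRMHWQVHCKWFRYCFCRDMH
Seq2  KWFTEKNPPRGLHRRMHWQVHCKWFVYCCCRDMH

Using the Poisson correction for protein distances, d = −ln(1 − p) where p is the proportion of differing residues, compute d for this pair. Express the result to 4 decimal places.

0.1591

The sequences differ at positions 4 (V/T), 11 (I/G), 13 (L/H), 26 (R/V), 29 (F/C).
p = 5/34 = 0.147059.
d = −ln(1 − 0.147059) = −ln(0.852941) = 0.1591.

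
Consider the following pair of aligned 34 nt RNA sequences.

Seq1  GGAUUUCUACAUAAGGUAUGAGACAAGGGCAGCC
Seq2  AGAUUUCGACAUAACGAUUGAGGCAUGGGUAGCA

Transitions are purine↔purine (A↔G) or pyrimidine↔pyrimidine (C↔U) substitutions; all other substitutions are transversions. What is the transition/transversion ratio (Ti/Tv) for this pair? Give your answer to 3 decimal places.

The sequences differ at positions 1 (G/A, transition), 8 (U/G, transversion), 15 (G/C, transversion), 17 (U/A, transversion), 18 (A/U, transversion), 23 (A/G, transition), 26 (A/U, transversion), 30 (C/U, transition), 34 (C/A, transversion).
Of the 9 differences, 3 transitions and 6 transversions, so Ti/Tv = 3/6 = 0.500.

0.500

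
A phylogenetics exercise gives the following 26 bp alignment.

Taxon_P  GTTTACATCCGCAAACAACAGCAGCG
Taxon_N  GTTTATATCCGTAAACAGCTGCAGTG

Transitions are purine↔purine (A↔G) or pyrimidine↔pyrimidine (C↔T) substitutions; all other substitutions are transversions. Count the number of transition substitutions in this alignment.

4

Differing sites — 6:C/T (Ti); 12:C/T (Ti); 18:A/G (Ti); 20:A/T (Tv); 25:C/T (Ti).
Of the 5 differences, 4 transitions and 1 transversion, so the answer is 4.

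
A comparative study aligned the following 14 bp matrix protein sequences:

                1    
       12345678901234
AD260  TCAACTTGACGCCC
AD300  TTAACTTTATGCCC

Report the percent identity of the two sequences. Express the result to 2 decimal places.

78.57%

Mismatches occur at site 2 (C↔T), site 8 (G↔T), site 10 (C↔T).
11 of the 14 sites match, so the percent identity is 11/14 × 100 = 78.57%.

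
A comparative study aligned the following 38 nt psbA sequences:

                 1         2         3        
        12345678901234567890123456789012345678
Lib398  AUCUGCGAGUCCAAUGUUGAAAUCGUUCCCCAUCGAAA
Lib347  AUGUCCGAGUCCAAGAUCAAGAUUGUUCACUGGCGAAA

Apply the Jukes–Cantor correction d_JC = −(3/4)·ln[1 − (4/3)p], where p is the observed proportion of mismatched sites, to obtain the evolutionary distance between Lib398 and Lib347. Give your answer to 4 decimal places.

The sequences differ at positions 3 (C/G), 5 (G/C), 15 (U/G), 16 (G/A), 18 (U/C), 19 (G/A), 21 (A/G), 24 (C/U), 29 (C/A), 31 (C/U), 32 (A/G), 33 (U/G).
p = 12/38 = 0.315789.
d = −0.75 · ln(1 − (4/3)·0.315789) = −0.75 · ln(0.578948) = −0.75 · (-0.546543) = 0.4099.

0.4099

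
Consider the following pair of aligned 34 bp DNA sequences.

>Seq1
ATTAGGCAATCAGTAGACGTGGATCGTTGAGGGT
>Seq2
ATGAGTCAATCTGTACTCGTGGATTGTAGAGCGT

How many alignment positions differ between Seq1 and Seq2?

8

Differing sites — 3:T/G; 6:G/T; 12:A/T; 16:G/C; 17:A/T; 25:C/T; 28:T/A; 32:G/C.
That gives 8 mismatches out of 34 aligned sites, so the Hamming distance is 8.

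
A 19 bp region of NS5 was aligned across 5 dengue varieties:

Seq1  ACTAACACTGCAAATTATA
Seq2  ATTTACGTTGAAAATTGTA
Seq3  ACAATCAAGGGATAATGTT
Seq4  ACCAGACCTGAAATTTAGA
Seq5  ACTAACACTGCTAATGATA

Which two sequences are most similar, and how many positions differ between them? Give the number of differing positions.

Pairwise Hamming distances:
  Seq1 vs Seq2: 6
  Seq1 vs Seq3: 9
  Seq1 vs Seq4: 7
  Seq1 vs Seq5: 2
  Seq2 vs Seq3: 11
  Seq2 vs Seq4: 10
  Seq2 vs Seq5: 8
  Seq3 vs Seq4: 13
  Seq3 vs Seq5: 11
  Seq4 vs Seq5: 9
The smallest is 2, between Seq1 and Seq5.

2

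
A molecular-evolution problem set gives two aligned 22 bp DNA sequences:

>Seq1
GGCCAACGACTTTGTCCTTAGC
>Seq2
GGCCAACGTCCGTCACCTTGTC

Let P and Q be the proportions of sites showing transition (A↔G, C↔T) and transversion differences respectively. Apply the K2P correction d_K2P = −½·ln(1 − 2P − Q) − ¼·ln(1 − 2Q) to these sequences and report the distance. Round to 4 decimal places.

0.4146

Differing sites — 9:A/T (Tv); 11:T/C (Ti); 12:T/G (Tv); 14:G/C (Tv); 15:T/A (Tv); 20:A/G (Ti); 21:G/T (Tv).
Of the 7 differences, 2 transitions and 5 transversions over 22 sites: P = 2/22 = 0.090909, Q = 5/22 = 0.227273.
d = −0.5·ln(0.590909) − 0.25·ln(0.545454) = −0.5·(-0.526093) − 0.25·(-0.606137) = 0.4146.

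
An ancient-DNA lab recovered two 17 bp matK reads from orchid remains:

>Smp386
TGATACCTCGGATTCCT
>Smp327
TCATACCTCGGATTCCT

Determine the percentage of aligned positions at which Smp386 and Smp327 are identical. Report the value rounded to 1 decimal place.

94.1%

Differing sites — 2:G/C.
16 of the 17 sites match, so the percent identity is 16/17 × 100 = 94.1%.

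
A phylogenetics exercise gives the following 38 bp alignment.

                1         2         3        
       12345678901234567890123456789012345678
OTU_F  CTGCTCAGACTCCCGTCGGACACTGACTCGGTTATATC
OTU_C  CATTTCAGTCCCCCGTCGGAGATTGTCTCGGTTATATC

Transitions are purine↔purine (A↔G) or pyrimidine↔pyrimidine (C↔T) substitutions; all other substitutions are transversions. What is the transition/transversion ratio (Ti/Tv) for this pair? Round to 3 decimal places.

0.600

Mismatches occur at site 2 (T/A, transversion), site 3 (G/T, transversion), site 4 (C/T, transition), site 9 (A/T, transversion), site 11 (T/C, transition), site 21 (C/G, transversion), site 23 (C/T, transition), site 26 (A/T, transversion).
Of the 8 differences, 3 transitions and 5 transversions, so Ti/Tv = 3/5 = 0.600.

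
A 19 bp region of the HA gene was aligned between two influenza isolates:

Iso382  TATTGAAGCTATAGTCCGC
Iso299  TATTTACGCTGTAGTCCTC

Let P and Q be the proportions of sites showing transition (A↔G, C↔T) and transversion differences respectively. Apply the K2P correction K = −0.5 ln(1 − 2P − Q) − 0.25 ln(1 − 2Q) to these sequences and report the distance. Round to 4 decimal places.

The sequences differ at positions 5 (G/T, transversion), 7 (A/C, transversion), 11 (A/G, transition), 18 (G/T, transversion).
Of the 4 differences, 1 transition and 3 transversions over 19 sites: P = 1/19 = 0.052632, Q = 3/19 = 0.157895.
d = −0.5·ln(0.736841) − 0.25·ln(0.684210) = −0.5·(-0.305383) − 0.25·(-0.379490) = 0.2476.

0.2476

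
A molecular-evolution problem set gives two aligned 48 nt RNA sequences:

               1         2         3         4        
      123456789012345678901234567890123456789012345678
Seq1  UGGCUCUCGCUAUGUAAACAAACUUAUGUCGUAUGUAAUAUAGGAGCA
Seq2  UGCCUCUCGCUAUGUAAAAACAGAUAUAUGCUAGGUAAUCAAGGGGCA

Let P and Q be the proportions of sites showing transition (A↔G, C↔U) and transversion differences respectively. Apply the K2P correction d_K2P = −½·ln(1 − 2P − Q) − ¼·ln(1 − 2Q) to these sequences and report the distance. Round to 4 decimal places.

0.3072

Mismatches occur at site 3 (G/C, transversion), site 19 (C/A, transversion), site 21 (A/C, transversion), site 23 (C/G, transversion), site 24 (U/A, transversion), site 28 (G/A, transition), site 30 (C/G, transversion), site 31 (G/C, transversion), site 34 (U/G, transversion), site 40 (A/C, transversion), site 41 (U/A, transversion), site 45 (A/G, transition).
Of the 12 differences, 2 transitions and 10 transversions over 48 sites: P = 2/48 = 0.041667, Q = 10/48 = 0.208333.
d = −0.5·ln(0.708333) − 0.25·ln(0.583334) = −0.5·(-0.344841) − 0.25·(-0.538995) = 0.3072.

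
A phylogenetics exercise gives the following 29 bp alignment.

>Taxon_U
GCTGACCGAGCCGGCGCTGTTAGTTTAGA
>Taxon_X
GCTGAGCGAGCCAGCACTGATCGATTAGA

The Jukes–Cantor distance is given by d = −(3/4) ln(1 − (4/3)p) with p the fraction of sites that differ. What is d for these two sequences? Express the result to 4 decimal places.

0.2421

Mismatches occur at site 6 (C/G), site 13 (G/A), site 16 (G/A), site 20 (T/A), site 22 (A/C), site 24 (T/A).
p = 6/29 = 0.206897.
d = −0.75 · ln(1 − (4/3)·0.206897) = −0.75 · ln(0.724137) = −0.75 · (-0.322775) = 0.2421.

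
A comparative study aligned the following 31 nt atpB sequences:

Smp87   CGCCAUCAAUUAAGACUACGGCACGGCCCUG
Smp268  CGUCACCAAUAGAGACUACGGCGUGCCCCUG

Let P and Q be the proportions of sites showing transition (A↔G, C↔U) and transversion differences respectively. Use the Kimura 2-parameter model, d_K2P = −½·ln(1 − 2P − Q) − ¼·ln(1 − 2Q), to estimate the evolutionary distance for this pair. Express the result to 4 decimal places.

0.2793

Differing sites — 3:C/U (Ti); 6:U/C (Ti); 11:U/A (Tv); 12:A/G (Ti); 23:A/G (Ti); 24:C/U (Ti); 26:G/C (Tv).
Of the 7 differences, 5 transitions and 2 transversions over 31 sites: P = 5/31 = 0.161290, Q = 2/31 = 0.064516.
d = −0.5·ln(0.612904) − 0.25·ln(0.870968) = −0.5·(-0.489547) − 0.25·(-0.138150) = 0.2793.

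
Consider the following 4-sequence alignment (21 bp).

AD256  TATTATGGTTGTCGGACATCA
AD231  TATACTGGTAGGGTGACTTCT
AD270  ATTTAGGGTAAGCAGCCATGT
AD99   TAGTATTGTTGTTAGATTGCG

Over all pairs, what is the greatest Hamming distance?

Pairwise Hamming distances:
  AD256 vs AD231: 8
  AD256 vs AD270: 10
  AD256 vs AD99: 8
  AD231 vs AD270: 11
  AD231 vs AD99: 11
  AD270 vs AD99: 15
The largest is 15, between AD270 and AD99.

15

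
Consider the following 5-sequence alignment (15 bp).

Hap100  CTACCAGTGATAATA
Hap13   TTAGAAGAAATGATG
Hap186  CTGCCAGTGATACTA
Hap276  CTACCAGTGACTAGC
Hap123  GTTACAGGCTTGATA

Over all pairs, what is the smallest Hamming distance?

Pairwise Hamming distances:
  Hap100 vs Hap13: 7
  Hap100 vs Hap186: 2
  Hap100 vs Hap276: 4
  Hap100 vs Hap123: 7
  Hap13 vs Hap186: 9
  Hap13 vs Hap276: 9
  Hap13 vs Hap123: 8
  Hap186 vs Hap276: 6
  Hap186 vs Hap123: 8
  Hap276 vs Hap123: 10
The smallest is 2, between Hap100 and Hap186.

2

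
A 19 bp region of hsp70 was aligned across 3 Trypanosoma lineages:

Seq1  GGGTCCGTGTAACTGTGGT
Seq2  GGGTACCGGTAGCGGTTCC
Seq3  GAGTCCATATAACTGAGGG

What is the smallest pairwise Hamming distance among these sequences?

5

Pairwise Hamming distances:
  Seq1 vs Seq2: 8
  Seq1 vs Seq3: 5
  Seq2 vs Seq3: 11
The smallest is 5, between Seq1 and Seq3.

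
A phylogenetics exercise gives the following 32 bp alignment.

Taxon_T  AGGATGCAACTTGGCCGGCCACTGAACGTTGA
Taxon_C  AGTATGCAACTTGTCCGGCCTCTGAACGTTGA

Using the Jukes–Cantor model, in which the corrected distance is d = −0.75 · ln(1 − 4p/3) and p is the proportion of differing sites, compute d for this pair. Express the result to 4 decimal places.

0.1001

Mismatches occur at site 3 (G/T), site 14 (G/T), site 21 (A/T).
p = 3/32 = 0.093750.
d = −0.75 · ln(1 − (4/3)·0.093750) = −0.75 · ln(0.875000) = −0.75 · (-0.133531) = 0.1001.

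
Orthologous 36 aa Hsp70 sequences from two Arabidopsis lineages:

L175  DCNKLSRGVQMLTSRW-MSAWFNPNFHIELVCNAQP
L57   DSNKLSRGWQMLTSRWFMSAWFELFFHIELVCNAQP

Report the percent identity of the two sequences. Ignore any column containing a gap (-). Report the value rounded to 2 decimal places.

85.71%

Excluding the 1 gap column leaves 35 comparable sites.
Mismatches occur at site 2 (C↔S), site 9 (V↔W), site 23 (N↔E), site 24 (P↔L), site 25 (N↔F).
30 of the 35 comparable sites match, so the percent identity is 30/35 × 100 = 85.71%.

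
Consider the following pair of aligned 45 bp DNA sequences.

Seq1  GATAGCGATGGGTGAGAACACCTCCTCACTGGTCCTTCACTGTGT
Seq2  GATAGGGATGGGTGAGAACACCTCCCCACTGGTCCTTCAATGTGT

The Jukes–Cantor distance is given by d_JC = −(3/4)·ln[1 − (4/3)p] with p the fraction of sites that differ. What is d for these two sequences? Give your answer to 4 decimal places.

0.0698

Mismatches occur at site 6 (C↔G), site 26 (T↔C), site 40 (C↔A).
p = 3/45 = 0.066667.
d = −0.75 · ln(1 − (4/3)·0.066667) = −0.75 · ln(0.911111) = −0.75 · (-0.093091) = 0.0698.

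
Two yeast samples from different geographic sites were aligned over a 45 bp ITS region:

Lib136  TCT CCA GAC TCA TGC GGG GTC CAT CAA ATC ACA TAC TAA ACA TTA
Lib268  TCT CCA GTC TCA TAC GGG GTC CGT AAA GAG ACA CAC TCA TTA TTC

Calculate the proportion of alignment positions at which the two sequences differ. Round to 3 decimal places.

Differing sites — 8:A/T; 14:G/A; 23:A/G; 25:C/A; 28:A/G; 29:T/A; 30:C/G; 34:T/C; 38:A/C; 40:A/T; 41:C/T; 45:A/C.
There are 12 differences over 45 sites, so p = 12/45 = 0.267.

0.267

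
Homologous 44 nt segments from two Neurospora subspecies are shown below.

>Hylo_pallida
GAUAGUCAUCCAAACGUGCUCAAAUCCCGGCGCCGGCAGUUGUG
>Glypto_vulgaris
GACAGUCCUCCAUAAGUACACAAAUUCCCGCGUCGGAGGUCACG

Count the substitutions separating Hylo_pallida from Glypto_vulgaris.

14

Differing sites — 3:U/C; 8:A/C; 13:A/U; 15:C/A; 18:G/A; 20:U/A; 26:C/U; 29:G/C; 33:C/U; 37:C/A; 38:A/G; 41:U/C; 42:G/A; 43:U/C.
That gives 14 mismatches out of 44 aligned sites, so the Hamming distance is 14.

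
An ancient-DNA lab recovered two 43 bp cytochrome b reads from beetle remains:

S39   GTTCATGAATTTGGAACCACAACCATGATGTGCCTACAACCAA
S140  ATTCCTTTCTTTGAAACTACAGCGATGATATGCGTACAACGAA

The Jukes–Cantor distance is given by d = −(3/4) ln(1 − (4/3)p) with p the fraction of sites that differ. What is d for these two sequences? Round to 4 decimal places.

The sequences differ at positions 1 (G/A), 5 (A/C), 7 (G/T), 8 (A/T), 9 (A/C), 14 (G/A), 18 (C/T), 22 (A/G), 24 (C/G), 30 (G/A), 34 (C/G), 41 (C/G).
p = 12/43 = 0.279070.
d = −0.75 · ln(1 − (4/3)·0.279070) = −0.75 · ln(0.627907) = −0.75 · (-0.465363) = 0.3490.

0.3490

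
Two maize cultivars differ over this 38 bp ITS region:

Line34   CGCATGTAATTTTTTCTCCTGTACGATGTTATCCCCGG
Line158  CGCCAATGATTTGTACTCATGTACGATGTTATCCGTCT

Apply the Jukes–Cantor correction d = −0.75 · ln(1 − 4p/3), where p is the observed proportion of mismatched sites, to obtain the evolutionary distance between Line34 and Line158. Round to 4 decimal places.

Mismatches occur at site 4 (A→C), site 5 (T→A), site 6 (G→A), site 8 (A→G), site 13 (T→G), site 15 (T→A), site 19 (C→A), site 35 (C→G), site 36 (C→T), site 37 (G→C), site 38 (G→T).
p = 11/38 = 0.289474.
d = −0.75 · ln(1 − (4/3)·0.289474) = −0.75 · ln(0.614035) = −0.75 · (-0.487703) = 0.3658.

0.3658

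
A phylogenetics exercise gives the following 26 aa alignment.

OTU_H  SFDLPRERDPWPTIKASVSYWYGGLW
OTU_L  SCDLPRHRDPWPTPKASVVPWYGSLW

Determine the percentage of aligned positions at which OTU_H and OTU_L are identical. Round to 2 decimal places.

76.92%

Mismatches occur at site 2 (F↔C), site 7 (E↔H), site 14 (I↔P), site 19 (S↔V), site 20 (Y↔P), site 24 (G↔S).
20 of the 26 sites match, so the percent identity is 20/26 × 100 = 76.92%.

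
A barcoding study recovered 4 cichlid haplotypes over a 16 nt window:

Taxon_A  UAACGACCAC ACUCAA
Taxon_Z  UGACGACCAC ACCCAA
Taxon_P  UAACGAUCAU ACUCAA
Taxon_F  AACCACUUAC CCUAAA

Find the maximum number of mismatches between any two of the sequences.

10

Pairwise Hamming distances:
  Taxon_A vs Taxon_Z: 2
  Taxon_A vs Taxon_P: 2
  Taxon_A vs Taxon_F: 8
  Taxon_Z vs Taxon_P: 4
  Taxon_Z vs Taxon_F: 10
  Taxon_P vs Taxon_F: 8
The largest is 10, between Taxon_Z and Taxon_F.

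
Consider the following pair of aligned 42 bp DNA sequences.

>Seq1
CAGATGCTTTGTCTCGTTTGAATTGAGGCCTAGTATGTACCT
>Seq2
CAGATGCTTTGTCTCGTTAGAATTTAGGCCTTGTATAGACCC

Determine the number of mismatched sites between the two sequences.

6

Differing sites — 19:T/A; 25:G/T; 32:A/T; 37:G/A; 38:T/G; 42:T/C.
That gives 6 mismatches out of 42 aligned sites, so the Hamming distance is 6.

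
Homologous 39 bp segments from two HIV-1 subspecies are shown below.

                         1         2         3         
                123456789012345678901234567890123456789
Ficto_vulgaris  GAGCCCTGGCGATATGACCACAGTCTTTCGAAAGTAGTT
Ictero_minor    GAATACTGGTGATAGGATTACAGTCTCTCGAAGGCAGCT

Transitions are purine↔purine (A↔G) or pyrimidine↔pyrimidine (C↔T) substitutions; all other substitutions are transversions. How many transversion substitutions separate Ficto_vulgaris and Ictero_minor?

The sequences differ at positions 3 (G/A, transition), 4 (C/T, transition), 5 (C/A, transversion), 10 (C/T, transition), 15 (T/G, transversion), 18 (C/T, transition), 19 (C/T, transition), 27 (T/C, transition), 33 (A/G, transition), 35 (T/C, transition), 38 (T/C, transition).
Of the 11 differences, 9 transitions and 2 transversions, so the answer is 2.

2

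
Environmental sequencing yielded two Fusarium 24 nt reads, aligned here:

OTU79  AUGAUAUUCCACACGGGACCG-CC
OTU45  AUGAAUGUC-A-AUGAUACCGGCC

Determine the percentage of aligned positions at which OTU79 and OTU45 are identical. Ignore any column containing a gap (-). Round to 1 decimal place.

Excluding the 3 gap columns leaves 21 comparable sites.
Mismatches occur at site 5 (U→A), site 6 (A→U), site 7 (U→G), site 14 (C→U), site 16 (G→A), site 17 (G→U).
15 of the 21 comparable sites match, so the percent identity is 15/21 × 100 = 71.4%.

71.4%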